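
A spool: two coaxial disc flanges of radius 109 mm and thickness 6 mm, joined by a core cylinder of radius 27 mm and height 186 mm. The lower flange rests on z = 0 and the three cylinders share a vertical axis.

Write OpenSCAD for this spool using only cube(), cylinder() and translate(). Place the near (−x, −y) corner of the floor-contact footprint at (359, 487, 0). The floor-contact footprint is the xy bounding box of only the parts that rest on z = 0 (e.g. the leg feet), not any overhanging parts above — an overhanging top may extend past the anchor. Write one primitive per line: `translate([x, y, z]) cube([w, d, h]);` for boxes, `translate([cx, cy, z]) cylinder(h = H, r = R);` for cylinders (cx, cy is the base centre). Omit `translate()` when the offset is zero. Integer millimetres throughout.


translate([468, 596, 0]) cylinder(h = 6, r = 109);
translate([468, 596, 6]) cylinder(h = 186, r = 27);
translate([468, 596, 192]) cylinder(h = 6, r = 109);


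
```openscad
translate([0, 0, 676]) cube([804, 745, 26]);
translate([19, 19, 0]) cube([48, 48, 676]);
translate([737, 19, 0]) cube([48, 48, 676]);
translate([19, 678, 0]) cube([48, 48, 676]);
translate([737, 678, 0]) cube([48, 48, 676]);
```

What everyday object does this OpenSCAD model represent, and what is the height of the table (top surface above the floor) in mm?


A table. The table height is 702 mm.

A 804×745×26 slab sits at z = 676 on four 48 mm square posts — a table. The top surface is at 676 + 26 = 702 mm.


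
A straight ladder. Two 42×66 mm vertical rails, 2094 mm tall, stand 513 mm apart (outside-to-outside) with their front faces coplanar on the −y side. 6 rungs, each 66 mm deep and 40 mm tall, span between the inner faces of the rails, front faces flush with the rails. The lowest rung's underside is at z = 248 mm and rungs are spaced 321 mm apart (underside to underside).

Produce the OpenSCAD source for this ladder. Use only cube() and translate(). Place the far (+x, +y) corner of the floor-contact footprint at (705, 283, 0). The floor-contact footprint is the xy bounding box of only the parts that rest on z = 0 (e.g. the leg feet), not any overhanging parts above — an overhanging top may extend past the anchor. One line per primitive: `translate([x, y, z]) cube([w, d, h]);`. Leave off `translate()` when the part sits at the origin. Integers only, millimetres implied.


translate([192, 217, 0]) cube([42, 66, 2094]);
translate([663, 217, 0]) cube([42, 66, 2094]);
translate([234, 217, 248]) cube([429, 66, 40]);
translate([234, 217, 569]) cube([429, 66, 40]);
translate([234, 217, 890]) cube([429, 66, 40]);
translate([234, 217, 1211]) cube([429, 66, 40]);
translate([234, 217, 1532]) cube([429, 66, 40]);
translate([234, 217, 1853]) cube([429, 66, 40]);


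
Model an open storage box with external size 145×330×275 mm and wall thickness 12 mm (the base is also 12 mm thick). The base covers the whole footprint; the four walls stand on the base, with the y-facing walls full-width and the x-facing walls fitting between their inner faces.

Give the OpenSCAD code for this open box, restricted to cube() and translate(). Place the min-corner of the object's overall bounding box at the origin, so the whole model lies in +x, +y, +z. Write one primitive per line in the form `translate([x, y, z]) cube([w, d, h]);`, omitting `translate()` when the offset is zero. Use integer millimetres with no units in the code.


cube([145, 330, 12]);
translate([0, 0, 12]) cube([145, 12, 263]);
translate([0, 318, 12]) cube([145, 12, 263]);
translate([0, 12, 12]) cube([12, 306, 263]);
translate([133, 12, 12]) cube([12, 306, 263]);


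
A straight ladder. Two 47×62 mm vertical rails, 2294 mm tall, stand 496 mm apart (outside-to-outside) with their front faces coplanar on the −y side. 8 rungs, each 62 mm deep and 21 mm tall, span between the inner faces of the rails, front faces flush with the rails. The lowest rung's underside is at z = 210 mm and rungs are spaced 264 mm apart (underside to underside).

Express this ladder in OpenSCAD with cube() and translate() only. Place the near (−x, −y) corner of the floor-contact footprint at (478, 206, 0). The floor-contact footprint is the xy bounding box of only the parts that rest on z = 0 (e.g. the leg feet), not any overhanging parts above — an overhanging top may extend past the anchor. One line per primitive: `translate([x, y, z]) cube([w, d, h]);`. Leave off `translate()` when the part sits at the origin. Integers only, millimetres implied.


translate([478, 206, 0]) cube([47, 62, 2294]);
translate([927, 206, 0]) cube([47, 62, 2294]);
translate([525, 206, 210]) cube([402, 62, 21]);
translate([525, 206, 474]) cube([402, 62, 21]);
translate([525, 206, 738]) cube([402, 62, 21]);
translate([525, 206, 1002]) cube([402, 62, 21]);
translate([525, 206, 1266]) cube([402, 62, 21]);
translate([525, 206, 1530]) cube([402, 62, 21]);
translate([525, 206, 1794]) cube([402, 62, 21]);
translate([525, 206, 2058]) cube([402, 62, 21]);


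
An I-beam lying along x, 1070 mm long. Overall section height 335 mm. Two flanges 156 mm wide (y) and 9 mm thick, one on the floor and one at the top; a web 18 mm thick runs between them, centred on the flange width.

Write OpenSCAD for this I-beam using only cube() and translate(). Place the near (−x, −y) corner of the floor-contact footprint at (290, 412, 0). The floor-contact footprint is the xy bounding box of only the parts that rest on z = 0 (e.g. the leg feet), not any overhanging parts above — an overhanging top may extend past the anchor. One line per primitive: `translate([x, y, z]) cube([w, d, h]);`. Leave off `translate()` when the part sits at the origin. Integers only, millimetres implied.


translate([290, 412, 0]) cube([1070, 156, 9]);
translate([290, 481, 9]) cube([1070, 18, 317]);
translate([290, 412, 326]) cube([1070, 156, 9]);


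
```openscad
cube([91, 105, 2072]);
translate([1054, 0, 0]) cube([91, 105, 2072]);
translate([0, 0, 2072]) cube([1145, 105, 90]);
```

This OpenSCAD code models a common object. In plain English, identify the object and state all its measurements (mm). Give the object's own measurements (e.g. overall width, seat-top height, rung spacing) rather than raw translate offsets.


A door frame. The clear opening is 963 mm wide and 2072 mm high. Two 91 mm wide jambs, 105 mm deep, stand either side of the opening from the floor to the top of the opening. A 90 mm thick head sits across the top of both jambs, spanning the full outside width of the frame.


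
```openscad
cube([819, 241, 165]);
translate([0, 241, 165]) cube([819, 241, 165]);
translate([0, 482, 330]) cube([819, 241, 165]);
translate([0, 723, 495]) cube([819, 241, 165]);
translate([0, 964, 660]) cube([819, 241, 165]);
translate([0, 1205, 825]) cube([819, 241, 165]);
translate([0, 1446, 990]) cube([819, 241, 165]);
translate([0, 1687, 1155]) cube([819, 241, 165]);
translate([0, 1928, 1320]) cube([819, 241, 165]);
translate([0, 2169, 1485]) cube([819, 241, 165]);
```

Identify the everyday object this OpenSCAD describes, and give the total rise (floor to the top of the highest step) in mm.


A staircase. The total rise is 1650 mm.

10 identical blocks, each offset up and back from the previous — a staircase. Each step is 165 mm tall and there are 10 of them, so the total rise is 10 × 165 = 1650 mm.


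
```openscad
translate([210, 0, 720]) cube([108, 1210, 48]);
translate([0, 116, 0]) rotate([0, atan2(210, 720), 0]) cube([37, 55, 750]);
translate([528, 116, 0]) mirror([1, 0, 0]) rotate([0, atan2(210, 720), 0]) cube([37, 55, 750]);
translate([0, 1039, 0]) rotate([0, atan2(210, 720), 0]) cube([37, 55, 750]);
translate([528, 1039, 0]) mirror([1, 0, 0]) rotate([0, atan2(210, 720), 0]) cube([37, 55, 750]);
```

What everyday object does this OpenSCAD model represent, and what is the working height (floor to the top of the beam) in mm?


A sawhorse. The overall height is 768 mm.

A beam across two mirrored pairs of raked legs — a sawhorse. The beam's underside is at z = 720 (matching the legs' vertical rise in atan2(210, 720)) and the beam is 48 mm tall, so its top is at 720 + 48 = 768 mm. The raked legs top out at the beam's underside, so that is the highest point.


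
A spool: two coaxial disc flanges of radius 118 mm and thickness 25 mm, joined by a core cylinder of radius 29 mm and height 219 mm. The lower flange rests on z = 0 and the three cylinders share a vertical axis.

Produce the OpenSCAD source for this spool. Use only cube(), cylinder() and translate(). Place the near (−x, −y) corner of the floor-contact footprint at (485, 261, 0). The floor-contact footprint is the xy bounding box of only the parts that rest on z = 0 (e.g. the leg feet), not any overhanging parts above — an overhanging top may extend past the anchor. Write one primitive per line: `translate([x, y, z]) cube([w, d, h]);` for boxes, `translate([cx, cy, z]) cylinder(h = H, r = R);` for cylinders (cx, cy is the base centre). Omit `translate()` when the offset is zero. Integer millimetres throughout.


translate([603, 379, 0]) cylinder(h = 25, r = 118);
translate([603, 379, 25]) cylinder(h = 219, r = 29);
translate([603, 379, 244]) cylinder(h = 25, r = 118);


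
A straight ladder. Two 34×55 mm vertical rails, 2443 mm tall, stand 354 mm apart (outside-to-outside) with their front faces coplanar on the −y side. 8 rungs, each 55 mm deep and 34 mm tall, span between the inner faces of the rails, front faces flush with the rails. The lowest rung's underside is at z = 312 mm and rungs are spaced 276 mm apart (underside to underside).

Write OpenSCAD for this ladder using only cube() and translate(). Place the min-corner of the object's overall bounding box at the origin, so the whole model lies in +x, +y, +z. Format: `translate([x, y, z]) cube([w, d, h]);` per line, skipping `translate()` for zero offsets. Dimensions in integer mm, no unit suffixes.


cube([34, 55, 2443]);
translate([320, 0, 0]) cube([34, 55, 2443]);
translate([34, 0, 312]) cube([286, 55, 34]);
translate([34, 0, 588]) cube([286, 55, 34]);
translate([34, 0, 864]) cube([286, 55, 34]);
translate([34, 0, 1140]) cube([286, 55, 34]);
translate([34, 0, 1416]) cube([286, 55, 34]);
translate([34, 0, 1692]) cube([286, 55, 34]);
translate([34, 0, 1968]) cube([286, 55, 34]);
translate([34, 0, 2244]) cube([286, 55, 34]);


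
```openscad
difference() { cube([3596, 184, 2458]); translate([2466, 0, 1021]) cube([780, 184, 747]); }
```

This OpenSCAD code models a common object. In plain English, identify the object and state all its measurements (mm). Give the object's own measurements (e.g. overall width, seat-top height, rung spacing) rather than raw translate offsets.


A wall 3596 mm long (x), 184 mm thick (y), 2458 mm tall, with a rectangular window opening cut through it. The opening is 780 mm wide and 747 mm tall; its sill is at z = 1021 mm and its near (−x) edge is 2466 mm from the wall's −x end. The opening passes through the full wall thickness.


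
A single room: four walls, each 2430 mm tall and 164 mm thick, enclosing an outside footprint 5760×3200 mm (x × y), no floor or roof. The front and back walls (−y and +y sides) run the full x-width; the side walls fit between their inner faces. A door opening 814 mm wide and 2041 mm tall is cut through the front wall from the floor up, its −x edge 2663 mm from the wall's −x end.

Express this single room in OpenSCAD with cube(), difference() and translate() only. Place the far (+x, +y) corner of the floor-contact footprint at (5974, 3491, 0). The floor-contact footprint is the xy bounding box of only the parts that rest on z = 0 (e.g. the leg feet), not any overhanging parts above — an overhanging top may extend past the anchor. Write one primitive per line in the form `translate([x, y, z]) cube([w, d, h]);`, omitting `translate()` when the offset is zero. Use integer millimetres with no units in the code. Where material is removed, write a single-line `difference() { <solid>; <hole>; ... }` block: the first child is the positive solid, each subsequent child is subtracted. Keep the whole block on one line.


difference() { translate([214, 291, 0]) cube([5760, 164, 2430]); translate([2877, 291, 0]) cube([814, 164, 2041]); }
translate([214, 3327, 0]) cube([5760, 164, 2430]);
translate([214, 455, 0]) cube([164, 2872, 2430]);
translate([5810, 455, 0]) cube([164, 2872, 2430]);


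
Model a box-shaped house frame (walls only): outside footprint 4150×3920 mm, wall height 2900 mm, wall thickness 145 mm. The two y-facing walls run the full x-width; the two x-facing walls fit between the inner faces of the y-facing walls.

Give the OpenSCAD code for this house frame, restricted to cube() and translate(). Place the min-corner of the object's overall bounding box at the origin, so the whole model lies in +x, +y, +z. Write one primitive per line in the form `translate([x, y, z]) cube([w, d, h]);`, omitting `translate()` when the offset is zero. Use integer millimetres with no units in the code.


cube([4150, 145, 2900]);
translate([0, 3775, 0]) cube([4150, 145, 2900]);
translate([0, 145, 0]) cube([145, 3630, 2900]);
translate([4005, 145, 0]) cube([145, 3630, 2900]);


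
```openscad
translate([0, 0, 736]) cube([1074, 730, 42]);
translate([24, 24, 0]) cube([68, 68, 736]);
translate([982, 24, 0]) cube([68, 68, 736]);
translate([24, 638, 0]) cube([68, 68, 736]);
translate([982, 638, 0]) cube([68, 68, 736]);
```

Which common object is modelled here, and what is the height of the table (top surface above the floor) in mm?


A table. The table height is 778 mm.

A 1074×730×42 slab sits at z = 736 on four 68 mm square posts — a table. The top surface is at 736 + 42 = 778 mm.


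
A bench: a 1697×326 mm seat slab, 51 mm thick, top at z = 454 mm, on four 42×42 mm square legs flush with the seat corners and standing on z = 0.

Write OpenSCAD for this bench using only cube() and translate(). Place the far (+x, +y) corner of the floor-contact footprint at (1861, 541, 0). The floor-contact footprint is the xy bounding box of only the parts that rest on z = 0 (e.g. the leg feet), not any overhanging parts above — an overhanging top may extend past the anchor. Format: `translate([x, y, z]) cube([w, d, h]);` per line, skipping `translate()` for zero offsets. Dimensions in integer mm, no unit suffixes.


translate([164, 215, 403]) cube([1697, 326, 51]);
translate([164, 215, 0]) cube([42, 42, 403]);
translate([164, 499, 0]) cube([42, 42, 403]);
translate([1819, 215, 0]) cube([42, 42, 403]);
translate([1819, 499, 0]) cube([42, 42, 403]);


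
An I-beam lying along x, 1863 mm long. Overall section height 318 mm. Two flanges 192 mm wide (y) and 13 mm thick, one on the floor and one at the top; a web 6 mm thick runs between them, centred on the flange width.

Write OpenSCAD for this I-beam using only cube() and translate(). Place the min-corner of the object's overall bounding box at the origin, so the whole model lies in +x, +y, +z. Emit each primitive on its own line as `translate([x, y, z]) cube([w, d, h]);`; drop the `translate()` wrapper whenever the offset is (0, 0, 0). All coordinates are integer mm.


cube([1863, 192, 13]);
translate([0, 93, 13]) cube([1863, 6, 292]);
translate([0, 0, 305]) cube([1863, 192, 13]);


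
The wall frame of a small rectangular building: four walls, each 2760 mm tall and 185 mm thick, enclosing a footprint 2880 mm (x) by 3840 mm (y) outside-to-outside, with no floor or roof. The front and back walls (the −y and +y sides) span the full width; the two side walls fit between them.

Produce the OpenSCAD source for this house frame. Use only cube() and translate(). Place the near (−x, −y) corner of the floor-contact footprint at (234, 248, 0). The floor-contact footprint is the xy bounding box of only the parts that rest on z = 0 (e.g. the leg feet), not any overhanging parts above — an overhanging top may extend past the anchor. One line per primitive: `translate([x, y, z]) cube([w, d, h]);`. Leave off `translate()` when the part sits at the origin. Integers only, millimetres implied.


translate([234, 248, 0]) cube([2880, 185, 2760]);
translate([234, 3903, 0]) cube([2880, 185, 2760]);
translate([234, 433, 0]) cube([185, 3470, 2760]);
translate([2929, 433, 0]) cube([185, 3470, 2760]);


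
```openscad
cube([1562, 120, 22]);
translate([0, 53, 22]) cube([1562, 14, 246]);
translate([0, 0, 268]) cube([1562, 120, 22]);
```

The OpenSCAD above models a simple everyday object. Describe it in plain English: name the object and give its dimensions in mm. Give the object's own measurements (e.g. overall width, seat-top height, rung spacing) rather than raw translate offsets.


An I-beam lying along x, 1562 mm long. Overall section height 290 mm. Two flanges 120 mm wide (y) and 22 mm thick, one on the floor and one at the top; a web 14 mm thick runs between them, centred on the flange width.


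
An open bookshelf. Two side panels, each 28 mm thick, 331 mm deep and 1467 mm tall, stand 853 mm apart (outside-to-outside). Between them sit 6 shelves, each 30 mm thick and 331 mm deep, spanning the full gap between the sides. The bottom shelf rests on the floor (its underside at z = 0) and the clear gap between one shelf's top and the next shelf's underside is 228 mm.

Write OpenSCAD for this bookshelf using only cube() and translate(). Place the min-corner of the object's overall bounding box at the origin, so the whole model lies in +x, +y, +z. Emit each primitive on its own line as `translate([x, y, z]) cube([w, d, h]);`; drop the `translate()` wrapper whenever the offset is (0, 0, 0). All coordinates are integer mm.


cube([28, 331, 1467]);
translate([825, 0, 0]) cube([28, 331, 1467]);
translate([28, 0, 0]) cube([797, 331, 30]);
translate([28, 0, 258]) cube([797, 331, 30]);
translate([28, 0, 516]) cube([797, 331, 30]);
translate([28, 0, 774]) cube([797, 331, 30]);
translate([28, 0, 1032]) cube([797, 331, 30]);
translate([28, 0, 1290]) cube([797, 331, 30]);


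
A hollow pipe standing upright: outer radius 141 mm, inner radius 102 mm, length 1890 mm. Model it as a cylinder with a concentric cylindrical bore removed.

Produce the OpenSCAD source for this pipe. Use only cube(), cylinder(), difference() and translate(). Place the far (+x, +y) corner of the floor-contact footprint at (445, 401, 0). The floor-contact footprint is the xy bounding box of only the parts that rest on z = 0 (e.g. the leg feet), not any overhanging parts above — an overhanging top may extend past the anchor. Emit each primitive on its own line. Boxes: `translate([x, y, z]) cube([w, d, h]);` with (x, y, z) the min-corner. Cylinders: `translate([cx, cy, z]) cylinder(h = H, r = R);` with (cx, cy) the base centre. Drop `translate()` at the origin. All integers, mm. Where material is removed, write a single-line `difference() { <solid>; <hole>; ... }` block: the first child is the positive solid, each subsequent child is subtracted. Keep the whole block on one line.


difference() { translate([304, 260, 0]) cylinder(h = 1890, r = 141); translate([304, 260, 0]) cylinder(h = 1890, r = 102); }


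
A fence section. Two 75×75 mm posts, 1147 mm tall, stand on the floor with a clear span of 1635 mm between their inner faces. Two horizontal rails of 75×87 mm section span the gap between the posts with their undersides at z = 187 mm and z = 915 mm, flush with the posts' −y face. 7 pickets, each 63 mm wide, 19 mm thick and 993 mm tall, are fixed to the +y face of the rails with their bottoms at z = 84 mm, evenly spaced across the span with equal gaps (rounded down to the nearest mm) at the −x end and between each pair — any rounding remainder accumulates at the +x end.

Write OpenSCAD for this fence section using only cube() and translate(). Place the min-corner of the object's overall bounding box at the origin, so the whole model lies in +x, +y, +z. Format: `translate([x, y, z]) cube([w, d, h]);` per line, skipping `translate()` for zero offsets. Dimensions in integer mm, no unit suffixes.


cube([75, 75, 1147]);
translate([1710, 0, 0]) cube([75, 75, 1147]);
translate([75, 0, 187]) cube([1635, 75, 87]);
translate([75, 0, 915]) cube([1635, 75, 87]);
translate([224, 75, 84]) cube([63, 19, 993]);
translate([436, 75, 84]) cube([63, 19, 993]);
translate([648, 75, 84]) cube([63, 19, 993]);
translate([860, 75, 84]) cube([63, 19, 993]);
translate([1072, 75, 84]) cube([63, 19, 993]);
translate([1284, 75, 84]) cube([63, 19, 993]);
translate([1496, 75, 84]) cube([63, 19, 993]);


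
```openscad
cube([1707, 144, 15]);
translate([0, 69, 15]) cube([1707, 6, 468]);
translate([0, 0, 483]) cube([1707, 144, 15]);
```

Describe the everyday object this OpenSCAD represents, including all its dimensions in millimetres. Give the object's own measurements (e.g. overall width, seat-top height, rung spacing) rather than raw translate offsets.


An I-beam lying along x, 1707 mm long. Overall section height 498 mm. Two flanges 144 mm wide (y) and 15 mm thick, one on the floor and one at the top; a web 6 mm thick runs between them, centred on the flange width.


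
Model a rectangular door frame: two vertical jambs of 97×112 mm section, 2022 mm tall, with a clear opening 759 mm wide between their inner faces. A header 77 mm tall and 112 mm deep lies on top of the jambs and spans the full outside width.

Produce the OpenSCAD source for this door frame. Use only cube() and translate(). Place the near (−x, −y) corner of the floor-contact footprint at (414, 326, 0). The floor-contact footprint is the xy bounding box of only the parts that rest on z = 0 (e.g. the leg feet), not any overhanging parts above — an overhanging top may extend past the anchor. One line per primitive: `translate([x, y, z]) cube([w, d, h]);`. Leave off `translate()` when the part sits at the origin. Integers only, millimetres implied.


translate([414, 326, 0]) cube([97, 112, 2022]);
translate([1270, 326, 0]) cube([97, 112, 2022]);
translate([414, 326, 2022]) cube([953, 112, 77]);


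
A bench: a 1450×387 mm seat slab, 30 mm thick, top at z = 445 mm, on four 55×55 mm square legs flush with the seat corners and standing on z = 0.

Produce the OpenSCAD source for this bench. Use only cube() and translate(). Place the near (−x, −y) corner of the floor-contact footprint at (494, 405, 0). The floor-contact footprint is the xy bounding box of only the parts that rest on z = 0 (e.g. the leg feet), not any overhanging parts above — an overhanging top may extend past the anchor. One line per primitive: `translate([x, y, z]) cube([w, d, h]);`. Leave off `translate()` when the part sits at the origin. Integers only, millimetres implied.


translate([494, 405, 415]) cube([1450, 387, 30]);
translate([494, 405, 0]) cube([55, 55, 415]);
translate([494, 737, 0]) cube([55, 55, 415]);
translate([1889, 405, 0]) cube([55, 55, 415]);
translate([1889, 737, 0]) cube([55, 55, 415]);


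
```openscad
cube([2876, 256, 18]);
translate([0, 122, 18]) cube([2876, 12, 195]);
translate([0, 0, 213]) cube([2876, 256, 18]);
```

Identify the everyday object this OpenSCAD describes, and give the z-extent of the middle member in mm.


An I-beam. The web height is 195 mm.

Two wide flanges with a thin centred web — an I-beam. Overall 231 mm minus two 18 mm flanges gives a web of 231 − 2·18 = 195 mm.


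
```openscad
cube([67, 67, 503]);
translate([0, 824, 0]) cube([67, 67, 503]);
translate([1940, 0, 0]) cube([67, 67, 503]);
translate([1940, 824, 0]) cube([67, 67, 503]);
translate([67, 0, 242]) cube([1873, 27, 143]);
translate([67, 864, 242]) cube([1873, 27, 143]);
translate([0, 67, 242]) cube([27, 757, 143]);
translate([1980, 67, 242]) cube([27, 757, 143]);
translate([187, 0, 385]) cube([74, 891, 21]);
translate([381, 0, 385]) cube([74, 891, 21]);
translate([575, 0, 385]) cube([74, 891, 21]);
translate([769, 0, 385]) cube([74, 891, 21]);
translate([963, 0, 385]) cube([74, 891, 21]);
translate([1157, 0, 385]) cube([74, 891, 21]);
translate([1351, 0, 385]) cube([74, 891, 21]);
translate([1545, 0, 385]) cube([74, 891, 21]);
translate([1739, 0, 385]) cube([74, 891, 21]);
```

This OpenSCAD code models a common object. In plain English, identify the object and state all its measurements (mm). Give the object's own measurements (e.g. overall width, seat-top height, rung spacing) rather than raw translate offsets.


A bed frame 2007 mm long (x) by 891 mm wide (y). Four 67×67 mm corner posts, 503 mm tall, at the corners of the footprint. Four rails of 27 mm thickness and 143 mm height run between adjacent posts with their undersides at z = 242 mm, their outer faces flush with the outside of the frame (the two x-running rails run between the posts' inner faces; the two y-running rails run between the posts' inner faces). 9 slats, each 74 mm wide (x) and 21 mm thick, lie across the top of the two x-running rails, running the full 891 mm width of the frame in y; along x they sit between the end posts with a 120 mm gap after the −x posts and between neighbouring slats, leaving 127 mm before the +x posts.


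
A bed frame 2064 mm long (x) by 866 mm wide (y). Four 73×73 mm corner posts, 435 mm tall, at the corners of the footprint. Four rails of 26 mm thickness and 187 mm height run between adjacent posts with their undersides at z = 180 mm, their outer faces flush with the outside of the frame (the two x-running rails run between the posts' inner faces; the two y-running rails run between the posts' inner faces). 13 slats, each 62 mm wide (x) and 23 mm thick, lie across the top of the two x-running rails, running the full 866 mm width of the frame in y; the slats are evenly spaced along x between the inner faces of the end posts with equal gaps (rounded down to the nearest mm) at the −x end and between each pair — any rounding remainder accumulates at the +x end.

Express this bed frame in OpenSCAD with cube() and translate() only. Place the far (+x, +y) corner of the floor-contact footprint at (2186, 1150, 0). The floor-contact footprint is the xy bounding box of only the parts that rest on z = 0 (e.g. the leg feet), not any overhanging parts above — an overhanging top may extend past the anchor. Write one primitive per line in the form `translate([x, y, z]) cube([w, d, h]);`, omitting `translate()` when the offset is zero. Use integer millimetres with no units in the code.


translate([122, 284, 0]) cube([73, 73, 435]);
translate([122, 1077, 0]) cube([73, 73, 435]);
translate([2113, 284, 0]) cube([73, 73, 435]);
translate([2113, 1077, 0]) cube([73, 73, 435]);
translate([195, 284, 180]) cube([1918, 26, 187]);
translate([195, 1124, 180]) cube([1918, 26, 187]);
translate([122, 357, 180]) cube([26, 720, 187]);
translate([2160, 357, 180]) cube([26, 720, 187]);
translate([274, 284, 367]) cube([62, 866, 23]);
translate([415, 284, 367]) cube([62, 866, 23]);
translate([556, 284, 367]) cube([62, 866, 23]);
translate([697, 284, 367]) cube([62, 866, 23]);
translate([838, 284, 367]) cube([62, 866, 23]);
translate([979, 284, 367]) cube([62, 866, 23]);
translate([1120, 284, 367]) cube([62, 866, 23]);
translate([1261, 284, 367]) cube([62, 866, 23]);
translate([1402, 284, 367]) cube([62, 866, 23]);
translate([1543, 284, 367]) cube([62, 866, 23]);
translate([1684, 284, 367]) cube([62, 866, 23]);
translate([1825, 284, 367]) cube([62, 866, 23]);
translate([1966, 284, 367]) cube([62, 866, 23]);


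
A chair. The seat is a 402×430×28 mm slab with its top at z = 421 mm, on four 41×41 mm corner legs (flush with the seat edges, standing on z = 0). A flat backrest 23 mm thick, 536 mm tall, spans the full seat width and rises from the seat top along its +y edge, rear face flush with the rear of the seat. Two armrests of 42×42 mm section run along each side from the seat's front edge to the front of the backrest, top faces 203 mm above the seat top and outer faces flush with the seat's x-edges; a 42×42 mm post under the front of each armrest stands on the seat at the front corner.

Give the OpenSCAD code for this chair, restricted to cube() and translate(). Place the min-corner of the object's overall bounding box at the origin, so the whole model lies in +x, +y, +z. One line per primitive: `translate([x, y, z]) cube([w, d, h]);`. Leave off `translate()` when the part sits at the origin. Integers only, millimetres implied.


translate([0, 0, 393]) cube([402, 430, 28]);
cube([41, 41, 393]);
translate([361, 0, 0]) cube([41, 41, 393]);
translate([0, 389, 0]) cube([41, 41, 393]);
translate([361, 389, 0]) cube([41, 41, 393]);
translate([0, 407, 421]) cube([402, 23, 536]);
translate([0, 0, 582]) cube([42, 407, 42]);
translate([360, 0, 582]) cube([42, 407, 42]);
translate([0, 0, 421]) cube([42, 42, 161]);
translate([360, 0, 421]) cube([42, 42, 161]);


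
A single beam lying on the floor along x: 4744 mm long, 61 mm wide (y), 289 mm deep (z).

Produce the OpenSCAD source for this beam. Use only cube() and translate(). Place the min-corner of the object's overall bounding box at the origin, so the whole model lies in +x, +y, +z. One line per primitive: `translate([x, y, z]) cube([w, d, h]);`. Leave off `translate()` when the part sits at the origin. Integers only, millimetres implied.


cube([4744, 61, 289]);


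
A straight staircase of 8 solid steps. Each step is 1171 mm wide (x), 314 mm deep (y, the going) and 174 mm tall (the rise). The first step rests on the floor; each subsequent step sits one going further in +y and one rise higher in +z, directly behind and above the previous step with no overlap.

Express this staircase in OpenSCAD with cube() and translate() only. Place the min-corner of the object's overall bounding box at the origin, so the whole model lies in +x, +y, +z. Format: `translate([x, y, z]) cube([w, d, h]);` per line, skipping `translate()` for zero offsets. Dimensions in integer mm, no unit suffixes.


cube([1171, 314, 174]);
translate([0, 314, 174]) cube([1171, 314, 174]);
translate([0, 628, 348]) cube([1171, 314, 174]);
translate([0, 942, 522]) cube([1171, 314, 174]);
translate([0, 1256, 696]) cube([1171, 314, 174]);
translate([0, 1570, 870]) cube([1171, 314, 174]);
translate([0, 1884, 1044]) cube([1171, 314, 174]);
translate([0, 2198, 1218]) cube([1171, 314, 174]);


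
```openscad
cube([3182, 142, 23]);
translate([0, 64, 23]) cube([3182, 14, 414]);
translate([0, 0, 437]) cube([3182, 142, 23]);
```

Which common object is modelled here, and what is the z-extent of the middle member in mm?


An I-beam. The web height is 414 mm.

Two wide flanges with a thin centred web — an I-beam. Overall 460 mm minus two 23 mm flanges gives a web of 460 − 2·23 = 414 mm.


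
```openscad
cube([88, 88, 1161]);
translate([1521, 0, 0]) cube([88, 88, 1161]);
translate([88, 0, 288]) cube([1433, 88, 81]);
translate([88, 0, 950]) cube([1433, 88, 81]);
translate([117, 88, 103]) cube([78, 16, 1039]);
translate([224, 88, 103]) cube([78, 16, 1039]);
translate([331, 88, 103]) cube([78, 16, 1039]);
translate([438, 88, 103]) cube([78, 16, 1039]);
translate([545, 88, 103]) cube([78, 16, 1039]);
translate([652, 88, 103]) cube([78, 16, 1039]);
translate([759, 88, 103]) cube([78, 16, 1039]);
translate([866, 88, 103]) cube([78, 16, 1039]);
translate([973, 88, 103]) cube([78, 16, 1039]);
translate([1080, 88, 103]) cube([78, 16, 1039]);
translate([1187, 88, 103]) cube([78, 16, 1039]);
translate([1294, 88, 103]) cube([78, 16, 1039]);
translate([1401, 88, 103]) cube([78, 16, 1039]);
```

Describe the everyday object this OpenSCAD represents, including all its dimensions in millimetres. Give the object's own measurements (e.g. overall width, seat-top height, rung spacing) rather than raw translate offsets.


A fence section. Two 88×88 mm posts, 1161 mm tall, stand on the floor with a clear span of 1433 mm between their inner faces. Two horizontal rails of 88×81 mm section span the gap between the posts with their undersides at z = 288 mm and z = 950 mm, flush with the posts' −y face. 13 pickets, each 78 mm wide, 16 mm thick and 1039 mm tall, are fixed to the +y face of the rails with their bottoms at z = 103 mm, spaced across the span with a 29 mm gap after the −x post and between neighbouring pickets, with 42 mm left before the +x post.


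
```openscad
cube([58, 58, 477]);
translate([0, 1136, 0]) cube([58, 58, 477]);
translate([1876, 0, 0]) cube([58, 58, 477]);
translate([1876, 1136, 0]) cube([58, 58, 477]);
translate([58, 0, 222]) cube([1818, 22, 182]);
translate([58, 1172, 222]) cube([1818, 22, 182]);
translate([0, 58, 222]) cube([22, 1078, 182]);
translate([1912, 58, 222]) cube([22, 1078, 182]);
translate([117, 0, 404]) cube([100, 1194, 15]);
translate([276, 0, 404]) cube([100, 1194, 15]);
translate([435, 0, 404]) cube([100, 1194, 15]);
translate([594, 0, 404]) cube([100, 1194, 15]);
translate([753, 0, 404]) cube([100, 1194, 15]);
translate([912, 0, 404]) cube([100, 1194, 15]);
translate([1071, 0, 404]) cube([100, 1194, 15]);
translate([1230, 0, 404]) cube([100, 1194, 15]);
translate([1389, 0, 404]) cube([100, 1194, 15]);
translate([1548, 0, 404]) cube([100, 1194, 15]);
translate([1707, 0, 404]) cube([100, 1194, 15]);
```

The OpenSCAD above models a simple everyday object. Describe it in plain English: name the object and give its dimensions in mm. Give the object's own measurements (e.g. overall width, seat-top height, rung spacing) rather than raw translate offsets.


A bed frame 1934 mm long (x) by 1194 mm wide (y). Four 58×58 mm corner posts, 477 mm tall, at the corners of the footprint. Four rails of 22 mm thickness and 182 mm height run between adjacent posts with their undersides at z = 222 mm, their outer faces flush with the outside of the frame (the two x-running rails run between the posts' inner faces; the two y-running rails run between the posts' inner faces). 11 slats, each 100 mm wide (x) and 15 mm thick, lie across the top of the two x-running rails, running the full 1194 mm width of the frame in y; along x they sit between the end posts with a 59 mm gap after the −x posts and between neighbouring slats, leaving 69 mm before the +x posts.


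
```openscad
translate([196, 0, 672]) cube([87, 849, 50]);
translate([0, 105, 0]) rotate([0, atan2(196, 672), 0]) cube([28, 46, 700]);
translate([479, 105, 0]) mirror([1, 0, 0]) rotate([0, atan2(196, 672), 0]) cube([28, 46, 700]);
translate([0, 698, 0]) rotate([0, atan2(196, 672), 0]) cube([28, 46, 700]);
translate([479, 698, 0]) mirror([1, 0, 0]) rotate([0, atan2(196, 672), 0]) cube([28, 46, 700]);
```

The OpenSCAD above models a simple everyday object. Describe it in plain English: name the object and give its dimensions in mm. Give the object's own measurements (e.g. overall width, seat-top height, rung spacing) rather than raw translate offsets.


A sawhorse. A 87×849×50 mm beam (x, y, z) sits on two A-frame leg pairs. Each pair is two raked legs of 28×46 mm section (46 mm along y) splaying symmetrically in x. Each leg rises 672 mm vertically over 196 mm of horizontal reach and is 700 mm long along its own axis. Every leg's outer bottom edge rests on the floor and its outer top edge meets a bottom edge of the beam — the left legs (tilting toward +x) meet the beam's −x bottom edge, the right legs (their mirror images, tilting toward −x) meet its +x bottom edge — so the leg tops tuck under the beam, the beam's underside is 672 mm above the floor, and the feet are 479 mm apart outside-to-outside with the beam centred between them. The two leg pairs are set in 105 mm from either end of the beam.


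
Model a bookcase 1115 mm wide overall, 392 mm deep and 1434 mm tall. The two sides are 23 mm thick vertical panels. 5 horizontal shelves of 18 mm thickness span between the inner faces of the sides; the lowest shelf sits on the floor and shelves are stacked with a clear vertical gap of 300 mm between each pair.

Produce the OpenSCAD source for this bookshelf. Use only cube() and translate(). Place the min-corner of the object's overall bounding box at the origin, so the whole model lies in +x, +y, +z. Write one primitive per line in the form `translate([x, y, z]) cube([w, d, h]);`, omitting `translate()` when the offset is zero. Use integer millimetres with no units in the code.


cube([23, 392, 1434]);
translate([1092, 0, 0]) cube([23, 392, 1434]);
translate([23, 0, 0]) cube([1069, 392, 18]);
translate([23, 0, 318]) cube([1069, 392, 18]);
translate([23, 0, 636]) cube([1069, 392, 18]);
translate([23, 0, 954]) cube([1069, 392, 18]);
translate([23, 0, 1272]) cube([1069, 392, 18]);


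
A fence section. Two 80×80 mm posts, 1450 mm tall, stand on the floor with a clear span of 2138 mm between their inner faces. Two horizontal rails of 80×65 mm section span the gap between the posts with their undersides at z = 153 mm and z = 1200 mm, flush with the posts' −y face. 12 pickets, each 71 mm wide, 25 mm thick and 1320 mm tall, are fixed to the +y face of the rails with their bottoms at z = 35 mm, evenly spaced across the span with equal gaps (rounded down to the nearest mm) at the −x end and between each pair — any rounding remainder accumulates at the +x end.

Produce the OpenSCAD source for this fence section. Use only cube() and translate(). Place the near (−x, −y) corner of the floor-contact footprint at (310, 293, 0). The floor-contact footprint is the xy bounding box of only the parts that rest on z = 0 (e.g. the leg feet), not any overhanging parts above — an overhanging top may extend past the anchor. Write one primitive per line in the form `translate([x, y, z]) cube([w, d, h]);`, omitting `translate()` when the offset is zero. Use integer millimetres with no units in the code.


translate([310, 293, 0]) cube([80, 80, 1450]);
translate([2528, 293, 0]) cube([80, 80, 1450]);
translate([390, 293, 153]) cube([2138, 80, 65]);
translate([390, 293, 1200]) cube([2138, 80, 65]);
translate([488, 373, 35]) cube([71, 25, 1320]);
translate([657, 373, 35]) cube([71, 25, 1320]);
translate([826, 373, 35]) cube([71, 25, 1320]);
translate([995, 373, 35]) cube([71, 25, 1320]);
translate([1164, 373, 35]) cube([71, 25, 1320]);
translate([1333, 373, 35]) cube([71, 25, 1320]);
translate([1502, 373, 35]) cube([71, 25, 1320]);
translate([1671, 373, 35]) cube([71, 25, 1320]);
translate([1840, 373, 35]) cube([71, 25, 1320]);
translate([2009, 373, 35]) cube([71, 25, 1320]);
translate([2178, 373, 35]) cube([71, 25, 1320]);
translate([2347, 373, 35]) cube([71, 25, 1320]);


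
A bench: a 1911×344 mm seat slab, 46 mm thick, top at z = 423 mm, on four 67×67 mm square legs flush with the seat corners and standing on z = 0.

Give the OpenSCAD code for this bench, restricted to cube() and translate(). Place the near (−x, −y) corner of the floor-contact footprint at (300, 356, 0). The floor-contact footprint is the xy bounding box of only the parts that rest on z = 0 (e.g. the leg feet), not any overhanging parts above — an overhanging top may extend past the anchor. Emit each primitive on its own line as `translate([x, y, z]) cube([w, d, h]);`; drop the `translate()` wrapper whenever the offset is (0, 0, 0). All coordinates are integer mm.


translate([300, 356, 377]) cube([1911, 344, 46]);
translate([300, 356, 0]) cube([67, 67, 377]);
translate([300, 633, 0]) cube([67, 67, 377]);
translate([2144, 356, 0]) cube([67, 67, 377]);
translate([2144, 633, 0]) cube([67, 67, 377]);


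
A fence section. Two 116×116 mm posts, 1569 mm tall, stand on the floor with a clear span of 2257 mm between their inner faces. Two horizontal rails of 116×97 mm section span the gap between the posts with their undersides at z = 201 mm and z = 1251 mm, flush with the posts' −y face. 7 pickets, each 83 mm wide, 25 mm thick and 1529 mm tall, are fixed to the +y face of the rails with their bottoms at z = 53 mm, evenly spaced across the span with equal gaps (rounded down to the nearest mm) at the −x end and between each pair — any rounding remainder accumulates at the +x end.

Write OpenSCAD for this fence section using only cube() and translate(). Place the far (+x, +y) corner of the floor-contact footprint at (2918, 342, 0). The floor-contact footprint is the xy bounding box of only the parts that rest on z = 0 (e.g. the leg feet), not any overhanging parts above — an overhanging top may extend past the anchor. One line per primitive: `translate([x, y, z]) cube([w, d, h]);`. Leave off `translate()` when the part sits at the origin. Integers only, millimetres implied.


translate([429, 226, 0]) cube([116, 116, 1569]);
translate([2802, 226, 0]) cube([116, 116, 1569]);
translate([545, 226, 201]) cube([2257, 116, 97]);
translate([545, 226, 1251]) cube([2257, 116, 97]);
translate([754, 342, 53]) cube([83, 25, 1529]);
translate([1046, 342, 53]) cube([83, 25, 1529]);
translate([1338, 342, 53]) cube([83, 25, 1529]);
translate([1630, 342, 53]) cube([83, 25, 1529]);
translate([1922, 342, 53]) cube([83, 25, 1529]);
translate([2214, 342, 53]) cube([83, 25, 1529]);
translate([2506, 342, 53]) cube([83, 25, 1529]);
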